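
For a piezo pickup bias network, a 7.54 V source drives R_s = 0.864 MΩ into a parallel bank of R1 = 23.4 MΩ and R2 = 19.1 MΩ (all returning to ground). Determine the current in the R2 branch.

I ≈ 0.365 µA

Parallel bank: R_p = 1/(1/23.4 + 1/19.1) = 10.52 MΩ.
V_A by voltage divider: V_A = 7.54 × 10.52/(0.864 + 10.52) = 6.968 V.
I(R2) = V_A / R2 = 6.968/19.1 = 0.3648 µA.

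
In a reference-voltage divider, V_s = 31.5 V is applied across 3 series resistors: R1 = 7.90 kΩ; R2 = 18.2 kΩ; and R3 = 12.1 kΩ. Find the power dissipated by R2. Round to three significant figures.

Series current I = V_s/ΣR = 31.5/38.20 = 0.8246 mA.
P = I²R = 0.6800 × 18.2 = 12.38 mW.

P ≈ 12.4 mW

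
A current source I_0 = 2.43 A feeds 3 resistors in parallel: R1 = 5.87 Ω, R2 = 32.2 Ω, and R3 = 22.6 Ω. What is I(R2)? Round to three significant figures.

I ≈ 0.307 A

ΣG = 1/5.87 + 1/32.2 + 1/22.6 = 0.2457.
By the current-divider rule, I = I_0 · G_k/ΣG = 2.43 × 0.1264 = 0.3072 A.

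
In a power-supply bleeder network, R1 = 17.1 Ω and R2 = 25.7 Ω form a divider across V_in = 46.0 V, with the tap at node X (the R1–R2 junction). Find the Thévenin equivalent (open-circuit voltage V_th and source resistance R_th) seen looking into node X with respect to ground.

With X open, the divider is unloaded: V_th = 46.0 × 25.7/42.80 = 27.62 V.
With V_in suppressed (replaced by a short), R_th = R1 ‖ R2 = (17.10 × 25.7)/(17.10 + 25.7) = 10.27 Ω.

V_th ≈ 27.6 V, R_th ≈ 10.3 Ω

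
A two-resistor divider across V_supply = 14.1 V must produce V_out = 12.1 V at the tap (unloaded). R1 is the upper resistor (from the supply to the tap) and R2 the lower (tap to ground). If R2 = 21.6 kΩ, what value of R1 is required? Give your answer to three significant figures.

V_out/V_supply = R2/(R1+R2) = 0.8582.
Rearranging, R1 = R2·(1−k)/k = 21.6 × 0.1653 = 3.570 kΩ.

R1 ≈ 3.57 kΩ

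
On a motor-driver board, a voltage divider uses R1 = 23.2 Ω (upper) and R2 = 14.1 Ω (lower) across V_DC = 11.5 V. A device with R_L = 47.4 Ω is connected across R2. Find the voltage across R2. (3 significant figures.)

V_out ≈ 3.67 V

The load sits in parallel with R2, giving an effective lower resistance R2' = R2·R_L/(R2+R_L) = 10.87 Ω.
Voltage divider with the loaded lower leg: V_out = 11.5 × 10.87/(23.2 + 10.87) = 11.5 × 0.3190 = 3.668 V.
(Unloaded it would be 4.35 V; the load pulls it down.)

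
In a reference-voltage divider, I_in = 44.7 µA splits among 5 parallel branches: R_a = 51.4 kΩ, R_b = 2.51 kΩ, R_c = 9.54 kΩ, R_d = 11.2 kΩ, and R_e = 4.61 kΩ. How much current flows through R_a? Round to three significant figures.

Conductances: ΣG = 1/51.4 + 1/2.51 + 1/9.54 + 1/11.2 + 1/4.61 = 0.8289 (1/kΩ).
Current divider: I(R_a) = I_in · G_k/ΣG = 44.7 × (0.01946/0.8289) = 44.7 × 0.02347 = 1.049 µA.

I ≈ 1.05 µA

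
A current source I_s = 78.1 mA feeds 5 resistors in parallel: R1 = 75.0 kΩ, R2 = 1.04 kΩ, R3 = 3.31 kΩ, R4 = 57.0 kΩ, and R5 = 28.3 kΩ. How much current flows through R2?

Conductances: ΣG = 1/75.0 + 1/1.04 + 1/3.31 + 1/57.0 + 1/28.3 = 1.330 (1/kΩ).
Current divider: I(R2) = I_s · G_k/ΣG = 78.1 × (0.9615/1.330) = 78.1 × 0.7230 = 56.47 mA.

I ≈ 56.5 mA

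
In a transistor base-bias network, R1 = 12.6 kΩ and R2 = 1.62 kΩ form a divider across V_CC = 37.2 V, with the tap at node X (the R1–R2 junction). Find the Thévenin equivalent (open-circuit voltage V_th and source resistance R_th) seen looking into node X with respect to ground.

Open-circuit (no load on X): V_th = V_CC · R2/(R1 + R2) = 37.2 × 1.62/(12.60 + 1.62) = 4.238 V.
Zeroing V_CC shorts the top of R1 to ground, so R_th = R1 ‖ R2 = 1.435 kΩ.

V_th ≈ 4.24 V, R_th ≈ 1.44 kΩ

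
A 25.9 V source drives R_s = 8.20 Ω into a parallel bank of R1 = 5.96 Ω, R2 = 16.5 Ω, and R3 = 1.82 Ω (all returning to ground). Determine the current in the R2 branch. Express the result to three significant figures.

Combine the parallel branches: R_p = (1/5.96 + 1/16.5 + 1/1.82)⁻¹ = 1.286 Ω.
V_A = 25.9 × 1.286/9.486 = 3.510 V.
Branch current I = V_A/R2 = 3.510/16.5 = 0.2127 A.

I ≈ 0.213 A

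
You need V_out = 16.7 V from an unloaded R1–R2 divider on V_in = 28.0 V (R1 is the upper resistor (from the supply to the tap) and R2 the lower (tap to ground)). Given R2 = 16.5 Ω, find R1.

R1 ≈ 11.2 Ω

V_out/V_in = R2/(R1+R2) = 0.5964.
So R1 = R2 · (V_in/V_out − 1) = 16.5 × (28.0/16.7 − 1) = 16.5 × 0.6766 = 11.16 Ω.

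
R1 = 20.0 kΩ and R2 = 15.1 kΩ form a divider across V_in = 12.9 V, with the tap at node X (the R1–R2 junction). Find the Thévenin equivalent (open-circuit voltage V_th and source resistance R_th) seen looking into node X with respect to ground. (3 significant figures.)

V_th is the unloaded tap voltage: V_in · R2/(R1+R2) = 12.9 × 0.4302 = 5.550 V.
With V_in suppressed (replaced by a short), R_th = R1 ‖ R2 = (20.00 × 15.1)/(20.00 + 15.1) = 8.604 kΩ.

V_th ≈ 5.55 V, R_th ≈ 8.60 kΩ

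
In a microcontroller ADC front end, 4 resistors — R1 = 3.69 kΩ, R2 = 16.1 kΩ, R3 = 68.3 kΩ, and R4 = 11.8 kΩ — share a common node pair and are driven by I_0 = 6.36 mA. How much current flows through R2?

I ≈ 0.913 mA

Total conductance ΣG = 1/3.69 + 1/16.1 + 1/68.3 + 1/11.8 = 0.4325 (units of 1/kΩ).
R2 takes the fraction G_k/ΣG = 0.06211/0.4325 = 0.1436, so I = 6.36 × 0.1436 = 0.9134 mA.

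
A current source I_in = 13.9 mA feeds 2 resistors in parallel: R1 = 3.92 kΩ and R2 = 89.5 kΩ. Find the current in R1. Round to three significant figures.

I ≈ 13.3 mA

Two-branch current divider: I_k = I_in · R_other/(R_1 + R_2).
I(R1) = 13.9 × 89.5/(3.92 + 89.5) = 13.9 × 0.9580 = 13.32 mA.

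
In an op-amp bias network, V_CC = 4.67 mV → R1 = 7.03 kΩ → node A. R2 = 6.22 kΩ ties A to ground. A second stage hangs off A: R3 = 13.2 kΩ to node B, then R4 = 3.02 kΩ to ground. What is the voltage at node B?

V_B ≈ 0.339 mV

Node A sees R2 in parallel with the series input of stage 2, R3 + R4 = 16.22 kΩ.
R2 ‖ (R3+R4) = 4.496 kΩ.
So V_A = 4.67 × 0.3901 = 1.822 mV.
Stage 2 is unloaded, so V_B = V_A · R4/(R3+R4) = 1.822 × 3.02/16.22 = 0.3392 mV.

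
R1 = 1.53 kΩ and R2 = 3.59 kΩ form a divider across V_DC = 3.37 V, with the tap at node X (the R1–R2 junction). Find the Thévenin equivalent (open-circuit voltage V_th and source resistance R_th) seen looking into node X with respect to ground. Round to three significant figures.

V_th ≈ 2.36 V, R_th ≈ 1.07 kΩ

Open-circuit (no load on X): V_th = V_DC · R2/(R1 + R2) = 3.37 × 3.59/(1.530 + 3.59) = 2.363 V.
Looking into X with the source shorted: R_th = R1·R2/(R1+R2) = 1.530 × 3.59/5.120 = 1.073 kΩ.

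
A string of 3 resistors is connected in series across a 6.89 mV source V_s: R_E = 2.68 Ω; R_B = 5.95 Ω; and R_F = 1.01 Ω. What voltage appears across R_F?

Series total: ΣR = 2.68 + 5.95 + 1.01 = 9.640 Ω.
V = V_s · R/ΣR = 6.89 × 0.1048 = 0.7219 mV.

V ≈ 0.722 mV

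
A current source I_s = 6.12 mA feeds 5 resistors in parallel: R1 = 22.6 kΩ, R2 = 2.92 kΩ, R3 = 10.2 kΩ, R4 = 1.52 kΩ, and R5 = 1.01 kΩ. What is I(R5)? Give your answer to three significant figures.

ΣG = 1/22.6 + 1/2.92 + 1/10.2 + 1/1.52 + 1/1.01 = 2.133.
Current divider: I(R5) = I_s · G_k/ΣG = 6.12 × (0.9901/2.133) = 6.12 × 0.4642 = 2.841 mA.

I ≈ 2.84 mA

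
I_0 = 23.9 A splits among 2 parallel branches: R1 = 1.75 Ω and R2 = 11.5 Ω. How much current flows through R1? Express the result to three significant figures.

For two parallel branches, I_k = I_0 · (other R)/(sum of R).
I(R1) = 23.9 × 11.5/(1.75 + 11.5) = 23.9 × 0.8679 = 20.74 A.

I ≈ 20.7 A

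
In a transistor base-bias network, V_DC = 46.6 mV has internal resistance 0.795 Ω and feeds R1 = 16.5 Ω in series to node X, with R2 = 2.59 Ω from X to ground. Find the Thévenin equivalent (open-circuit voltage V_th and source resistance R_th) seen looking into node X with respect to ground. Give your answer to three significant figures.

V_th ≈ 6.07 mV, R_th ≈ 2.25 Ω

R1' = 0.795 + 16.5 = 17.30 Ω (source resistance + R1).
With X open, the divider is unloaded: V_th = 46.6 × 2.59/19.89 = 6.070 mV.
Zeroing V_DC shorts the top of R1' to ground, so R_th = R1' ‖ R2 = 2.253 Ω.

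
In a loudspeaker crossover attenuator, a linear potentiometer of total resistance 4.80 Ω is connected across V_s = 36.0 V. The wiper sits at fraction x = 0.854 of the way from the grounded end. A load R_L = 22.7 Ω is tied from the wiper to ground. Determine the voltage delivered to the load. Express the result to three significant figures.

V_out ≈ 30.0 V

Lower segment x·R_p = 4.099 Ω; upper segment (1−x)·R_p = 0.7008 Ω.
(x·R_p) ‖ R_L = 3.472 Ω.
Loaded-divider output: V_out = 36.0 × 0.8321 = 29.95 V.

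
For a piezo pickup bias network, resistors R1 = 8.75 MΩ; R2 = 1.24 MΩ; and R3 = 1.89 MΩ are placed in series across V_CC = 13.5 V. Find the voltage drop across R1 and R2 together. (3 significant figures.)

V ≈ 11.4 V

Series total: ΣR = 8.75 + 1.24 + 1.89 = 11.88 MΩ.
R_{R1..R2} = 8.75 + 1.24 = 9.990 MΩ.
Voltage divider: V = V_CC · (9.990 / 11.88) = 13.5 × 0.8409 = 11.35 V.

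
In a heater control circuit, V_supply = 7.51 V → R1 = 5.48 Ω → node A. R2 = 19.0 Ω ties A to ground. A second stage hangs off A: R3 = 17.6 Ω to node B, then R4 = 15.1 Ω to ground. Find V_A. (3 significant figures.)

V_A ≈ 5.16 V

The second stage (R3 + R4 = 32.70 Ω) loads node A in parallel with R2.
R2 ‖ (R3+R4) = 12.02 Ω.
V_A = 7.51 × 12.02/(5.48 + 12.02) = 5.158 V.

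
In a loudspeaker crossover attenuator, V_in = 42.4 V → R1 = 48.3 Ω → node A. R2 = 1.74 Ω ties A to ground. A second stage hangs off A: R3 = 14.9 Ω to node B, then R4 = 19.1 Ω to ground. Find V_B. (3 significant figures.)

V_B ≈ 0.789 V

Node A sees R2 in parallel with the series input of stage 2, R3 + R4 = 34.00 Ω.
R2 ‖ (R3+R4) = 1.655 Ω.
V_A = 42.4 × 1.655/(48.3 + 1.655) = 1.405 V.
Then the unloaded second divider: V_B = V_A × R4/(R3+R4) = 1.405 × 0.5618 = 0.7892 V.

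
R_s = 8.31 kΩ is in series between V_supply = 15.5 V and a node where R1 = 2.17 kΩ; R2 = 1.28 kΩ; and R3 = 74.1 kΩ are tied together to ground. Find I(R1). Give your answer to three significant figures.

Equivalent of the parallel group: R_p = 0.7964 kΩ.
V_A = 15.5 × 0.7964/9.106 = 1.356 V.
I(R1) = V_A / R1 = 1.356/2.17 = 0.6247 mA.
(Equivalently: I_total = 1.702 mA, then current-divider fraction G_k/ΣG = 0.3670.)

I ≈ 0.625 mA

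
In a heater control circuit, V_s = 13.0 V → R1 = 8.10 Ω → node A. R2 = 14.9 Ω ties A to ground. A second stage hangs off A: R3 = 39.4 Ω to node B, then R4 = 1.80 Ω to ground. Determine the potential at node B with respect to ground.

The second stage (R3 + R4 = 41.20 Ω) loads node A in parallel with R2.
R2 ‖ (R3+R4) = 10.94 Ω.
So V_A = 13.0 × 0.5746 = 7.470 V.
Stage 2 is unloaded, so V_B = V_A · R4/(R3+R4) = 7.470 × 1.80/41.20 = 0.3264 V.

V_B ≈ 0.326 V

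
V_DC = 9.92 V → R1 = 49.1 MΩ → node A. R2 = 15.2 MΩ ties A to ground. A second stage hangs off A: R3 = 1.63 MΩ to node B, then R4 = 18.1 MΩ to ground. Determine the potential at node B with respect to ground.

Node A sees R2 in parallel with the series input of stage 2, R3 + R4 = 19.73 MΩ.
Effective lower resistance at A: R2 ‖ 19.73 = 8.586 MΩ.
First divider: V_A = V_DC · 8.586/(49.1 + 8.586) = 1.476 V.
Then the unloaded second divider: V_B = V_A × R4/(R3+R4) = 1.476 × 0.9174 = 1.354 V.

V_B ≈ 1.35 V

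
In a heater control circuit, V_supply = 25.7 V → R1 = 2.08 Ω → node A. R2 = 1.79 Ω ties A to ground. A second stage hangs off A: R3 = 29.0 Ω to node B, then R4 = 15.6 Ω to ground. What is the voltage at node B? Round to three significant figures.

V_B ≈ 4.07 V

The second stage (R3 + R4 = 44.60 Ω) loads node A in parallel with R2.
R2 ‖ (R3+R4) = 1.721 Ω.
First divider: V_A = V_supply · 1.721/(2.08 + 1.721) = 11.64 V.
Stage 2 is unloaded, so V_B = V_A · R4/(R3+R4) = 11.64 × 15.6/44.60 = 4.070 V.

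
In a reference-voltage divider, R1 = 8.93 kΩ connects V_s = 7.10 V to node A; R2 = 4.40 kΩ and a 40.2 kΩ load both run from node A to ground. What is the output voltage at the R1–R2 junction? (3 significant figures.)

V_out ≈ 2.18 V

First combine the lower leg with the load: R2 ‖ R_L = 3.966 kΩ.
Voltage divider with the loaded lower leg: V_out = 7.10 × 3.966/(8.93 + 3.966) = 7.10 × 0.3075 = 2.183 V.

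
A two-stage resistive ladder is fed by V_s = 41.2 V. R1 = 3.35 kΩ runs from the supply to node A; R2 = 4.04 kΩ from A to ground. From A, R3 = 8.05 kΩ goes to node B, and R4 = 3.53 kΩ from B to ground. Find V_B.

Node A sees R2 in parallel with the series input of stage 2, R3 + R4 = 11.58 kΩ.
Effective lower resistance at A: R2 ‖ 11.58 = 2.995 kΩ.
So V_A = 41.2 × 0.4720 = 19.45 V.
V_B = V_A × 0.3048 = 5.928 V.

V_B ≈ 5.93 V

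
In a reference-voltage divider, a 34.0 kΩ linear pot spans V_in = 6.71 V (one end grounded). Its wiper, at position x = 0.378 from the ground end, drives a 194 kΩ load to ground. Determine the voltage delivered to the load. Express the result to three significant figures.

V_out ≈ 2.44 V

The pot divides into 21.15 kΩ above the wiper and 12.85 kΩ below.
Lower segment in parallel with the load: 12.85 ‖ 194 = 12.05 kΩ.
Then V_out = V_in · 12.05/(21.15 + 12.05) = 2.436 V.
(Unloaded: V_out = x·V_in = 2.54 V.)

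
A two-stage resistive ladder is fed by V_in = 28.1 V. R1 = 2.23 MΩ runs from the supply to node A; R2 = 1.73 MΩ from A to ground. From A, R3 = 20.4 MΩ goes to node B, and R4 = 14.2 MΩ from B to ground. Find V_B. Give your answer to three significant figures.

V_B ≈ 4.90 V

Node A sees R2 in parallel with the series input of stage 2, R3 + R4 = 34.60 MΩ.
R2 ‖ (R3+R4) = 1.648 MΩ.
First divider: V_A = V_in · 1.648/(2.23 + 1.648) = 11.94 V.
V_B = V_A × 0.4104 = 4.900 V.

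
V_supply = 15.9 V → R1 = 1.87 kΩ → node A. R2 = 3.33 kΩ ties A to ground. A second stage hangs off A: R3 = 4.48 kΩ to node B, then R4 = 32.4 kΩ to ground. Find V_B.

Looking into the second stage from A: R3 + R4 = 36.88 kΩ appears in parallel with R2.
R2 ‖ (R3+R4) = 3.054 kΩ.
V_A = 15.9 × 3.054/(1.87 + 3.054) = 9.862 V.
V_B = V_A × 0.8785 = 8.664 V.

V_B ≈ 8.66 V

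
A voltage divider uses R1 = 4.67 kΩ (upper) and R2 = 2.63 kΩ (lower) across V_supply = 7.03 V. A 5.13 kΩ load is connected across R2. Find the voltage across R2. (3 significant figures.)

V_out ≈ 1.91 V

First combine the lower leg with the load: R2 ‖ R_L = 1.739 kΩ.
Voltage divider with the loaded lower leg: V_out = 7.03 × 1.739/(4.67 + 1.739) = 7.03 × 0.2713 = 1.907 V.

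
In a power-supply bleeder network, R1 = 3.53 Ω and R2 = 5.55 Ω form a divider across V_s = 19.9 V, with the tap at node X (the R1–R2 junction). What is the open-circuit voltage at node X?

V_th is the unloaded tap voltage: V_s · R2/(R1+R2) = 19.9 × 0.6112 = 12.16 V.

V_th ≈ 12.2 V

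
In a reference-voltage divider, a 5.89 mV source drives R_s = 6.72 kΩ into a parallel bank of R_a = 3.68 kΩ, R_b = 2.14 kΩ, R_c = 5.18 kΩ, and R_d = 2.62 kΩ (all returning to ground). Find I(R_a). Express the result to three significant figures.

I ≈ 0.163 µA

Combine the parallel branches: R_p = (1/3.68 + 1/2.14 + 1/5.18 + 1/2.62)⁻¹ = 0.7612 kΩ.
Node voltage V_A = V_s · R_p/(R_s + R_p) = 5.89 × 0.1017 = 0.5993 mV.
Branch current I = V_A/R_a = 0.5993/3.68 = 0.1628 µA.
(Equivalently: I_total = 0.7873 µA, then current-divider fraction G_k/ΣG = 0.2068.)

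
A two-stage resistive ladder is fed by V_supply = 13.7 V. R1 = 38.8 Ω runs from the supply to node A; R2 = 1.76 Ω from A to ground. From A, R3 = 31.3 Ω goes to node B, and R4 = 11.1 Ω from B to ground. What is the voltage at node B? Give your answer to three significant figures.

The second stage (R3 + R4 = 42.40 Ω) loads node A in parallel with R2.
R2 ‖ (R3+R4) = 1.690 Ω.
So V_A = 13.7 × 0.04174 = 0.5718 V.
Stage 2 is unloaded, so V_B = V_A · R4/(R3+R4) = 0.5718 × 11.1/42.40 = 0.1497 V.

V_B ≈ 0.150 V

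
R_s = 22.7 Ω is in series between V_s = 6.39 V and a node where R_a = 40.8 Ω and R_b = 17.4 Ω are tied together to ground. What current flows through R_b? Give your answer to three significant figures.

Parallel bank: R_p = 1/(1/40.8 + 1/17.4) = 12.20 Ω.
V_A by voltage divider: V_A = 6.39 × 12.20/(22.7 + 12.20) = 2.234 V.
I(R_b) = V_A / R_b = 2.234/17.4 = 0.1284 A.

I ≈ 0.128 A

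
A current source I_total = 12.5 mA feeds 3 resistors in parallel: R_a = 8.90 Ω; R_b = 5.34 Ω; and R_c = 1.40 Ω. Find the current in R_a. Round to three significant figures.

I ≈ 1.39 mA

ΣG = 1/8.90 + 1/5.34 + 1/1.40 = 1.014.
R_a takes the fraction G_k/ΣG = 0.1124/1.014 = 0.1108, so I = 12.5 × 0.1108 = 1.385 mA.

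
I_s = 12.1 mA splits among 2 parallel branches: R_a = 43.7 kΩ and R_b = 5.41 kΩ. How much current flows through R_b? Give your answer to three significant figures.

With just two branches, the current splits inversely with resistance.
I(R_b) = 12.1 × 43.7/(43.7 + 5.41) = 12.1 × 0.8898 = 10.77 mA.

I ≈ 10.8 mA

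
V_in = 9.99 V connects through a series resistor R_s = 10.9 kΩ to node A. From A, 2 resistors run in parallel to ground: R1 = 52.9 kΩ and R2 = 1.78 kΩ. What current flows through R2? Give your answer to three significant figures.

Parallel bank: R_p = 1/(1/52.9 + 1/1.78) = 1.722 kΩ.
Node voltage V_A = V_in · R_p/(R_s + R_p) = 9.99 × 0.1364 = 1.363 V.
Branch current I = V_A/R2 = 1.363/1.78 = 0.7657 mA.

I ≈ 0.766 mA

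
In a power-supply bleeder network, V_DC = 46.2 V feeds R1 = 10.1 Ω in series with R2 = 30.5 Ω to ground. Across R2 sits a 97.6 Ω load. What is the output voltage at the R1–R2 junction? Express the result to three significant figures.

V_out ≈ 32.2 V

R2 ‖ R_L = (30.5 × 97.6)/(30.5 + 97.6) = 23.24 Ω.
Voltage divider with the loaded lower leg: V_out = 46.2 × 23.24/(10.1 + 23.24) = 46.2 × 0.6970 = 32.20 V.
(Unloaded it would be 34.7 V; the load pulls it down.)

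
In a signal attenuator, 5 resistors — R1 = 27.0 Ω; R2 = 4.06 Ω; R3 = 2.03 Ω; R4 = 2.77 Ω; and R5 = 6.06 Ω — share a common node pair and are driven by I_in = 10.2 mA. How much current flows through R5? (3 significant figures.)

I ≈ 1.29 mA

Total conductance ΣG = 1/27.0 + 1/4.06 + 1/2.03 + 1/2.77 + 1/6.06 = 1.302 (units of 1/Ω).
R5 takes the fraction G_k/ΣG = 0.1650/1.302 = 0.1267, so I = 10.2 × 0.1267 = 1.293 mA.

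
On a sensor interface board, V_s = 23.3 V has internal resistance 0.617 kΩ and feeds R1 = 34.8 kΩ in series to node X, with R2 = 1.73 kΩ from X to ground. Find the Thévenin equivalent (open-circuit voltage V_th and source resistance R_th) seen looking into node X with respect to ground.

R1' = 0.617 + 34.8 = 35.42 kΩ (source resistance + R1).
V_th is the unloaded tap voltage: V_s · R2/(R1'+R2) = 23.3 × 0.04657 = 1.085 V.
With V_s suppressed (replaced by a short), R_th = R1' ‖ R2 = (35.42 × 1.73)/(35.42 + 1.73) = 1.649 kΩ.

V_th ≈ 1.09 V, R_th ≈ 1.65 kΩ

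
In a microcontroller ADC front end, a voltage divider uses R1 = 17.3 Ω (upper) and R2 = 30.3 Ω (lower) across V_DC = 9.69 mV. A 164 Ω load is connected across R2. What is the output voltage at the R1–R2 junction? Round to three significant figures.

The load sits in parallel with R2, giving an effective lower resistance R2' = R2·R_L/(R2+R_L) = 25.57 Ω.
Then V_out = V_DC · R2'/(R1 + R2') = 9.69 × 25.57/42.87 = 5.780 mV.

V_out ≈ 5.78 mV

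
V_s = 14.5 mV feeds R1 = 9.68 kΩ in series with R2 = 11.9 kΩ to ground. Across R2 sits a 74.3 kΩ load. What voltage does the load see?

The load sits in parallel with R2, giving an effective lower resistance R2' = R2·R_L/(R2+R_L) = 10.26 kΩ.
Voltage divider with the loaded lower leg: V_out = 14.5 × 10.26/(9.68 + 10.26) = 14.5 × 0.5145 = 7.460 mV.

V_out ≈ 7.46 mV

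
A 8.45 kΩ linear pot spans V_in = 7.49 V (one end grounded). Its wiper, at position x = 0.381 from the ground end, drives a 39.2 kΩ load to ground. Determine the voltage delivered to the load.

Lower segment x·R_p = 3.219 kΩ; upper segment (1−x)·R_p = 5.231 kΩ.
R_L loads the lower segment: effective lower R = 2.975 kΩ.
Loaded-divider output: V_out = 7.49 × 0.3626 = 2.716 V.

V_out ≈ 2.72 V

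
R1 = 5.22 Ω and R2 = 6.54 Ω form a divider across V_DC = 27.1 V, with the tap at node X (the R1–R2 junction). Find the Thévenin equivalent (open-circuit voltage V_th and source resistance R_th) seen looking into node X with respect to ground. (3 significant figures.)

Open-circuit (no load on X): V_th = V_DC · R2/(R1 + R2) = 27.1 × 6.54/(5.220 + 6.54) = 15.07 V.
Zeroing V_DC shorts the top of R1 to ground, so R_th = R1 ‖ R2 = 2.903 Ω.

V_th ≈ 15.1 V, R_th ≈ 2.90 Ω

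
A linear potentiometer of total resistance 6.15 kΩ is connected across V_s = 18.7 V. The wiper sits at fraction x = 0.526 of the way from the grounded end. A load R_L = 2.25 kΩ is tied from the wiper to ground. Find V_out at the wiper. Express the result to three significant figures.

Split the track: R_lower = x·R_p = 3.235 kΩ, R_upper = (1−x)·R_p = 2.915 kΩ.
R_L loads the lower segment: effective lower R = 1.327 kΩ.
Then V_out = V_s · 1.327/(2.915 + 1.327) = 5.850 V.
(Unloaded: V_out = x·V_s = 9.84 V.)

V_out ≈ 5.85 V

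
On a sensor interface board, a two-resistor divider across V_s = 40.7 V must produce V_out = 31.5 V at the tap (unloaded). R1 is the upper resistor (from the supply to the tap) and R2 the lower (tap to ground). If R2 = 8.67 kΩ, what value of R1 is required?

R1 ≈ 2.53 kΩ

Required fraction k = V_out/V_s = 0.7740.
So R1 = R2 · (V_s/V_out − 1) = 8.67 × (40.7/31.5 − 1) = 8.67 × 0.2921 = 2.532 kΩ.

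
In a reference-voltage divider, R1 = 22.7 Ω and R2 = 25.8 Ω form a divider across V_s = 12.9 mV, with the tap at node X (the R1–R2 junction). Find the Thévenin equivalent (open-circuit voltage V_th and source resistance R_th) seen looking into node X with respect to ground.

Open-circuit (no load on X): V_th = V_s · R2/(R1 + R2) = 12.9 × 25.8/(22.70 + 25.8) = 6.862 mV.
Zeroing V_s shorts the top of R1 to ground, so R_th = R1 ‖ R2 = 12.08 Ω.

V_th ≈ 6.86 mV, R_th ≈ 12.1 Ω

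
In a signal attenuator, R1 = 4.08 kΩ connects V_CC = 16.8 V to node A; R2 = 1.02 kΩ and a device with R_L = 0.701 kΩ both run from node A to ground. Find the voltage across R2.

V_out ≈ 1.55 V

First combine the lower leg with the load: R2 ‖ R_L = 0.4155 kΩ.
Voltage divider with the loaded lower leg: V_out = 16.8 × 0.4155/(4.08 + 0.4155) = 16.8 × 0.09242 = 1.553 V.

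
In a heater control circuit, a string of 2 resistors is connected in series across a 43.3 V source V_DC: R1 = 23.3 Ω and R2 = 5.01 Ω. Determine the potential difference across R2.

ΣR = 23.3 + 5.01 = 28.31 Ω.
By the voltage-divider rule, V = 43.3 × 5.010/28.31 = 7.663 V.

V ≈ 7.66 V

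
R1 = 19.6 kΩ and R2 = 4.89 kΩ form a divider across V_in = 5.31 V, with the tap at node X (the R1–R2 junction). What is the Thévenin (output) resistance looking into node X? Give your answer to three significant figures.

R_th ≈ 3.91 kΩ

Looking into X with the source shorted: R_th = R1·R2/(R1+R2) = 19.60 × 4.89/24.49 = 3.914 kΩ.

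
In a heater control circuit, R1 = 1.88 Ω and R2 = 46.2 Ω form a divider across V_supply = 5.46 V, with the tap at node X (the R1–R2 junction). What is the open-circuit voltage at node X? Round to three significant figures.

V_th is the unloaded tap voltage: V_supply · R2/(R1+R2) = 5.46 × 0.9609 = 5.247 V.

V_th ≈ 5.25 V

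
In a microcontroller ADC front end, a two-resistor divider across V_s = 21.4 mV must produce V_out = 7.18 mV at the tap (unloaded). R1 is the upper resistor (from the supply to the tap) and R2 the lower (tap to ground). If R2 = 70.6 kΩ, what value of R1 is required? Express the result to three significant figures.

Required fraction k = V_out/V_s = 0.3355.
Rearranging, R1 = R2·(1−k)/k = 70.6 × 1.981 = 139.8 kΩ.

R1 ≈ 140 kΩ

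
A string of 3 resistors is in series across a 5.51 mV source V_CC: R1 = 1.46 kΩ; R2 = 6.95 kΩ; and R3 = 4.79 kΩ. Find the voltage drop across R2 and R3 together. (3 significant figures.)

V ≈ 4.90 mV

Series total: ΣR = 1.46 + 6.95 + 4.79 = 13.20 kΩ.
R_{R2..R3} = 6.95 + 4.79 = 11.74 kΩ.
V = V_CC · R/ΣR = 5.51 × 0.8894 = 4.901 mV.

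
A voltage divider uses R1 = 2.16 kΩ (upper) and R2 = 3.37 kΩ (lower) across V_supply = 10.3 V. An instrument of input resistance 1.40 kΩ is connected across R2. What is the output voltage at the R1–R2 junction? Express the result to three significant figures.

R2 ‖ R_L = (3.37 × 1.40)/(3.37 + 1.40) = 0.9891 kΩ.
Then V_out = V_supply · R2'/(R1 + R2') = 10.3 × 0.9891/3.149 = 3.235 V.
(Unloaded it would be 6.28 V; the load pulls it down.)

V_out ≈ 3.24 V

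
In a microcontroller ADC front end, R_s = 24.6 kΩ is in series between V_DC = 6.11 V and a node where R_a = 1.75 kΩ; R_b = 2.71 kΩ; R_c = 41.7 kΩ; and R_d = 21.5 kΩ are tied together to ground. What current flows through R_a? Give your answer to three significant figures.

Equivalent of the parallel group: R_p = 0.9892 kΩ.
V_A by voltage divider: V_A = 6.11 × 0.9892/(24.6 + 0.9892) = 0.2362 V.
Branch current I = V_A/R_a = 0.2362/1.75 = 0.1350 mA.

I ≈ 0.135 mA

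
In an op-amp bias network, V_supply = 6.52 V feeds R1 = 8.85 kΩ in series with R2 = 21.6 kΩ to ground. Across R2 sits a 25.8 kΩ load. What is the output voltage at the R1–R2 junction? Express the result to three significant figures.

V_out ≈ 3.72 V

First combine the lower leg with the load: R2 ‖ R_L = 11.76 kΩ.
Now apply the divider: V_out = 6.52 × 0.5705 = 3.720 V.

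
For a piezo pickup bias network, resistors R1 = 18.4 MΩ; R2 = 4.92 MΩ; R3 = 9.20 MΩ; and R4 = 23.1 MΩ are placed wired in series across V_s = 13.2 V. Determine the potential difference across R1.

ΣR = 18.4 + 4.92 + 9.20 + 23.1 = 55.62 MΩ.
V = V_s · R/ΣR = 13.2 × 0.3308 = 4.367 V.

V ≈ 4.37 V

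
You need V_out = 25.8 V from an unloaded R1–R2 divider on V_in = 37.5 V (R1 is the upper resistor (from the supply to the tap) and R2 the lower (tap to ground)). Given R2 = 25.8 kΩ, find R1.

R1 ≈ 11.7 kΩ

V_out/V_in = R2/(R1+R2) = 0.6880.
Rearranging, R1 = R2·(1−k)/k = 25.8 × 0.4535 = 11.70 kΩ.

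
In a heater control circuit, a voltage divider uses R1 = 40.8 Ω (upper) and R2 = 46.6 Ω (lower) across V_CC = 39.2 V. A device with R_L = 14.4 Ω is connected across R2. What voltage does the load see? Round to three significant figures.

V_out ≈ 8.32 V

R2 ‖ R_L = (46.6 × 14.4)/(46.6 + 14.4) = 11.00 Ω.
Now apply the divider: V_out = 39.2 × 0.2124 = 8.325 V.
(Unloaded it would be 20.9 V; the load pulls it down.)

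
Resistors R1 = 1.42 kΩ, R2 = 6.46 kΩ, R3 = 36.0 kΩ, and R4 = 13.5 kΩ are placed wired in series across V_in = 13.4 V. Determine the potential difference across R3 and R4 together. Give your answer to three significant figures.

V ≈ 11.6 V

ΣR = 1.42 + 6.46 + 36.0 + 13.5 = 57.38 kΩ.
R_{R3..R4} = 36.0 + 13.5 = 49.50 kΩ.
V = V_in · R/ΣR = 13.4 × 0.8627 = 11.56 V.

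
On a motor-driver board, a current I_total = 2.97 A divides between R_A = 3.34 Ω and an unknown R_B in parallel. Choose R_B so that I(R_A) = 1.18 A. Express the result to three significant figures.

R_B ≈ 2.20 Ω

Two-branch current divider: I_A = I_total · R_B/(R_A + R_B).
1.18/2.97 = R_B/(R_A + R_B) → R_B = R_A · (0.3973)/(1 − 0.3973) = 3.34 × 0.6592 = 2.202 Ω.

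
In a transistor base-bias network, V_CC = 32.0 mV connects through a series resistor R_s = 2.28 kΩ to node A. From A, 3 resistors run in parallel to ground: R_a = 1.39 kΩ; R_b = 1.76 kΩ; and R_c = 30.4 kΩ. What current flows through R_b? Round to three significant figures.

I ≈ 4.53 µA

Combine the parallel branches: R_p = (1/1.39 + 1/1.76 + 1/30.4)⁻¹ = 0.7573 kΩ.
V_A by voltage divider: V_A = 32.0 × 0.7573/(2.28 + 0.7573) = 7.979 mV.
Branch current I = V_A/R_b = 7.979/1.76 = 4.533 µA.
(Check via current divider: I_total = 10.54 µA; share G_k/ΣG = 0.4303 → same result.)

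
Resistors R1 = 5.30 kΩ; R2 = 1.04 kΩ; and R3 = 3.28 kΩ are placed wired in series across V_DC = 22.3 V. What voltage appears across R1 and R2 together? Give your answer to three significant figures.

V ≈ 14.7 V

Series total: ΣR = 5.30 + 1.04 + 3.28 = 9.620 kΩ.
R_{R1..R2} = 5.30 + 1.04 = 6.340 kΩ.
By the voltage-divider rule, V = 22.3 × 6.340/9.620 = 14.70 V.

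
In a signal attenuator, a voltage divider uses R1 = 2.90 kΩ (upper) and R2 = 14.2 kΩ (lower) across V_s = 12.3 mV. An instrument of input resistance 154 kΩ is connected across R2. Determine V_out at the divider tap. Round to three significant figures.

V_out ≈ 10.1 mV

The load sits in parallel with R2, giving an effective lower resistance R2' = R2·R_L/(R2+R_L) = 13.00 kΩ.
Voltage divider with the loaded lower leg: V_out = 12.3 × 13.00/(2.90 + 13.00) = 12.3 × 0.8176 = 10.06 mV.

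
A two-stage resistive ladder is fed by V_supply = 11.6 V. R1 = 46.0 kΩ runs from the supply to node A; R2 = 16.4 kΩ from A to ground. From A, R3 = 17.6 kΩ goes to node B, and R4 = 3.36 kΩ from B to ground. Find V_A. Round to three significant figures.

V_A ≈ 1.93 V

The second stage (R3 + R4 = 20.96 kΩ) loads node A in parallel with R2.
R2 ‖ (R3+R4) = 9.201 kΩ.
V_A = 11.6 × 9.201/(46.0 + 9.201) = 1.933 V.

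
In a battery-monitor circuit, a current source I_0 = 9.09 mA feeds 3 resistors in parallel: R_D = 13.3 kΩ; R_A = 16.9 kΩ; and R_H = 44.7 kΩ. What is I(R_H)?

I ≈ 1.30 mA

Conductances: ΣG = 1/13.3 + 1/16.9 + 1/44.7 = 0.1567 (1/kΩ).
By the current-divider rule, I = I_0 · G_k/ΣG = 9.09 × 0.1427 = 1.297 mA.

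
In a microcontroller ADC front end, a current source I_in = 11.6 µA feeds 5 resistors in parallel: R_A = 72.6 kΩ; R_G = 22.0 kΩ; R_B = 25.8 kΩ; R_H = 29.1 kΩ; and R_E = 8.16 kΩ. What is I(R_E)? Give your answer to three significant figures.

Conductances: ΣG = 1/72.6 + 1/22.0 + 1/25.8 + 1/29.1 + 1/8.16 = 0.2549 (1/kΩ).
R_E takes the fraction G_k/ΣG = 0.1225/0.2549 = 0.4808, so I = 11.6 × 0.4808 = 5.577 µA.

I ≈ 5.58 µA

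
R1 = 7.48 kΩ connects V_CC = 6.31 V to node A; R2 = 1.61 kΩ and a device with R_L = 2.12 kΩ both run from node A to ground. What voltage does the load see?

R2 ‖ R_L = (1.61 × 2.12)/(1.61 + 2.12) = 0.9151 kΩ.
Now apply the divider: V_out = 6.31 × 0.1090 = 0.6878 V.

V_out ≈ 0.688 V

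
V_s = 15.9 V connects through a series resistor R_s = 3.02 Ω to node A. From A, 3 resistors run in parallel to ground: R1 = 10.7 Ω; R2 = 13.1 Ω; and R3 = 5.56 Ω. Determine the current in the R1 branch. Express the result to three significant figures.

I ≈ 0.723 A

Combine the parallel branches: R_p = (1/10.7 + 1/13.1 + 1/5.56)⁻¹ = 2.860 Ω.
Node voltage V_A = V_s · R_p/(R_s + R_p) = 15.9 × 0.4864 = 7.734 V.
I(R1) = V_A / R1 = 7.734/10.7 = 0.7228 A.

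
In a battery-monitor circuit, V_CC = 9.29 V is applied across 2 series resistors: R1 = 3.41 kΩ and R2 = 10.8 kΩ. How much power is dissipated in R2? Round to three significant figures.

P ≈ 4.62 mW

The common current is I = 9.29/14.21 = 0.6538 mA.
P(R2) = I²·R2 = (0.6538)² × 10.8 = 4.616 mW.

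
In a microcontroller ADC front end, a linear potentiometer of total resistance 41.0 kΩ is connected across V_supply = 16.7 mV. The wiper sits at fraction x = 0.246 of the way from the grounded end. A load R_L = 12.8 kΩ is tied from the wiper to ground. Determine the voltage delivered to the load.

The pot divides into 30.91 kΩ above the wiper and 10.09 kΩ below.
R_L loads the lower segment: effective lower R = 5.641 kΩ.
V_out = 16.7 × 5.641/(30.91 + 5.641) = 2.577 mV.
(Unloaded: V_out = x·V_supply = 4.11 mV.)

V_out ≈ 2.58 mV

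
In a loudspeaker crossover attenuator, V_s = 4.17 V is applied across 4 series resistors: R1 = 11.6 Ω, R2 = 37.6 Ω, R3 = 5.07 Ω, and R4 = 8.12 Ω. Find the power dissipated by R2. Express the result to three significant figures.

The common current is I = 4.17/62.39 = 0.06684 A.
V(R2) = I·R = 2.513 V; P = V·I = 2.513 × 0.06684 = 0.1680 W.

P ≈ 0.168 W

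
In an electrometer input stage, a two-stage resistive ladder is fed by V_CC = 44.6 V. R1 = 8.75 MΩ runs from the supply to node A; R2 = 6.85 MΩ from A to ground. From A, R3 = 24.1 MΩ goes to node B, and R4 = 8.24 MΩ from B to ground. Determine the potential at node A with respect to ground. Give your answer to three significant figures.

Node A sees R2 in parallel with the series input of stage 2, R3 + R4 = 32.34 MΩ.
Effective lower resistance at A: R2 ‖ 32.34 = 5.653 MΩ.
V_A = 44.6 × 5.653/(8.75 + 5.653) = 17.50 V.

V_A ≈ 17.5 V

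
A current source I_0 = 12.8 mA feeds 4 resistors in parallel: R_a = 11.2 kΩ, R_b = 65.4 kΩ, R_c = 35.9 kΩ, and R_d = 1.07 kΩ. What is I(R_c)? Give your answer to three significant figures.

Conductances: ΣG = 1/11.2 + 1/65.4 + 1/35.9 + 1/1.07 = 1.067 (1/kΩ).
R_c takes the fraction G_k/ΣG = 0.02786/1.067 = 0.02611, so I = 12.8 × 0.02611 = 0.3342 mA.

I ≈ 0.334 mA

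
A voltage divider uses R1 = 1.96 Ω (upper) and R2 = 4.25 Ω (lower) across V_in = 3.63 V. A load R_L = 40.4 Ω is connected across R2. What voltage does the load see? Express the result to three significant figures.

R2 ‖ R_L = (4.25 × 40.4)/(4.25 + 40.4) = 3.845 Ω.
Voltage divider with the loaded lower leg: V_out = 3.63 × 3.845/(1.96 + 3.845) = 3.63 × 0.6624 = 2.404 V.

V_out ≈ 2.40 V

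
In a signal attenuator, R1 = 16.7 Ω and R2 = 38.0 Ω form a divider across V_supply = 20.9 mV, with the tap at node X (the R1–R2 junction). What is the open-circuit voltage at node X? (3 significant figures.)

V_th ≈ 14.5 mV

With X open, the divider is unloaded: V_th = 20.9 × 38.0/54.70 = 14.52 mV.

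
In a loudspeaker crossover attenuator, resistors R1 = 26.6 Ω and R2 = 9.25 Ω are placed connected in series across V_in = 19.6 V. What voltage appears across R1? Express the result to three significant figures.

ΣR = 26.6 + 9.25 = 35.85 Ω.
V = V_in · R/ΣR = 19.6 × 0.7420 = 14.54 V.

V ≈ 14.5 V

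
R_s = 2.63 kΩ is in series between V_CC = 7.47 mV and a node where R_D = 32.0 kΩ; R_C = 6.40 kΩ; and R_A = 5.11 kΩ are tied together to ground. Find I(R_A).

I ≈ 0.728 µA

Combine the parallel branches: R_p = (1/32.0 + 1/6.40 + 1/5.11)⁻¹ = 2.610 kΩ.
V_A by voltage divider: V_A = 7.47 × 2.610/(2.63 + 2.610) = 3.720 mV.
Branch current I = V_A/R_A = 3.720/5.11 = 0.7281 µA.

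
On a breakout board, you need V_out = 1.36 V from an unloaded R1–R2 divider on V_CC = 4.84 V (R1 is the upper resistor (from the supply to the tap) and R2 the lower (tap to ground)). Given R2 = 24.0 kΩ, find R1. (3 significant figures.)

R1 ≈ 61.4 kΩ

Required fraction k = V_out/V_CC = 0.2810.
Rearranging, R1 = R2·(1−k)/k = 24.0 × 2.559 = 61.41 kΩ.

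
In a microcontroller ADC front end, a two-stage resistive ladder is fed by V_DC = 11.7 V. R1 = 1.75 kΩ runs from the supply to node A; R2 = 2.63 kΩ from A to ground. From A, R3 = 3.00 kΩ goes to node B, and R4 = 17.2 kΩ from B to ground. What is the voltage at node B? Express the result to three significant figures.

V_B ≈ 5.69 V

The second stage (R3 + R4 = 20.20 kΩ) loads node A in parallel with R2.
Effective lower resistance at A: R2 ‖ 20.20 = 2.327 kΩ.
V_A = 11.7 × 2.327/(1.75 + 2.327) = 6.678 V.
V_B = V_A × 0.8515 = 5.686 V.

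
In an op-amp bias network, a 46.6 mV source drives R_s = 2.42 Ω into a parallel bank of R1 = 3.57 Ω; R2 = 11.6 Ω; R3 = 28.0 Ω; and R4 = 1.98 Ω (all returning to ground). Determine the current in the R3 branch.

Equivalent of the parallel group: R_p = 1.102 Ω.
V_A = 46.6 × 1.102/3.522 = 14.58 mV.
Branch current I = V_A/R3 = 14.58/28.0 = 0.5209 mA.

I ≈ 0.521 mA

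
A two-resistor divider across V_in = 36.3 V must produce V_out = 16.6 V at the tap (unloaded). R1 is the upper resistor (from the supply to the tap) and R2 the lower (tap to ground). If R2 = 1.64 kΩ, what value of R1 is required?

R1 ≈ 1.95 kΩ

The divider ratio is R2/(R1+R2) = 16.6/36.3 = 0.4573.
R1 = R2·(1/k − 1) = 1.64 × 1.187 = 1.946 kΩ.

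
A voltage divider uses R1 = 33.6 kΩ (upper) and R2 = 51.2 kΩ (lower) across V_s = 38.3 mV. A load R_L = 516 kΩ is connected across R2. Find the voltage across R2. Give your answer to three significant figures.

V_out ≈ 22.2 mV

R2 ‖ R_L = (51.2 × 516)/(51.2 + 516) = 46.58 kΩ.
Now apply the divider: V_out = 38.3 × 0.5809 = 22.25 mV.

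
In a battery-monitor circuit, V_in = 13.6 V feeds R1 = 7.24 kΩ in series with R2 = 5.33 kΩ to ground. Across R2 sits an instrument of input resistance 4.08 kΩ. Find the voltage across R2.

V_out ≈ 3.29 V

R2 ‖ R_L = (5.33 × 4.08)/(5.33 + 4.08) = 2.311 kΩ.
Voltage divider with the loaded lower leg: V_out = 13.6 × 2.311/(7.24 + 2.311) = 13.6 × 0.2420 = 3.291 V.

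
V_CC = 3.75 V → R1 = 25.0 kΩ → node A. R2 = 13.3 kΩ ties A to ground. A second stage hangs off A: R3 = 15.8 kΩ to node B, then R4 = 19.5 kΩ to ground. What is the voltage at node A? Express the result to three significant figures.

Node A sees R2 in parallel with the series input of stage 2, R3 + R4 = 35.30 kΩ.
R2 ‖ (R3+R4) = 9.660 kΩ.
First divider: V_A = V_CC · 9.660/(25.0 + 9.660) = 1.045 V.

V_A ≈ 1.05 V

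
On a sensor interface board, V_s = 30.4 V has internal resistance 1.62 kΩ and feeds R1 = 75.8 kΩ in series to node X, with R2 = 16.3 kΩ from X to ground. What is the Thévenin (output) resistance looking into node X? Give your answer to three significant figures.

R1' = 1.62 + 75.8 = 77.42 kΩ (source resistance + R1).
Zeroing V_s shorts the top of R1' to ground, so R_th = R1' ‖ R2 = 13.47 kΩ.

R_th ≈ 13.5 kΩ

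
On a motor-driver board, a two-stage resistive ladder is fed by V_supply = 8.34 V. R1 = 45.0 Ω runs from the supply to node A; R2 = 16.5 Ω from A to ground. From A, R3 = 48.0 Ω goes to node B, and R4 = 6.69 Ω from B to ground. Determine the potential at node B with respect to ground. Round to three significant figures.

Looking into the second stage from A: R3 + R4 = 54.69 Ω appears in parallel with R2.
Effective lower resistance at A: R2 ‖ 54.69 = 12.68 Ω.
So V_A = 8.34 × 0.2198 = 1.833 V.
Then the unloaded second divider: V_B = V_A × R4/(R3+R4) = 1.833 × 0.1223 = 0.2242 V.

V_B ≈ 0.224 V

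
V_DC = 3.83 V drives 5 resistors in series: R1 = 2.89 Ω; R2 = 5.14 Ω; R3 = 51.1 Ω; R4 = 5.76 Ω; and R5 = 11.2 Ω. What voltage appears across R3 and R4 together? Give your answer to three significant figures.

Total series resistance ΣR = 2.89 + 5.14 + 51.1 + 5.76 + 11.2 = 76.09 Ω.
R_{R3..R4} = 51.1 + 5.76 = 56.86 Ω.
Voltage divider: V = V_DC · (56.86 / 76.09) = 3.83 × 0.7473 = 2.862 V.

V ≈ 2.86 V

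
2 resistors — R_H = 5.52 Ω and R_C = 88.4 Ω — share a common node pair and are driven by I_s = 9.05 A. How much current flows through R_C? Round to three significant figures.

For two parallel branches, I_k = I_s · (other R)/(sum of R).
I(R_C) = 9.05 × 5.52/(5.52 + 88.4) = 9.05 × 0.05877 = 0.5319 A.

I ≈ 0.532 A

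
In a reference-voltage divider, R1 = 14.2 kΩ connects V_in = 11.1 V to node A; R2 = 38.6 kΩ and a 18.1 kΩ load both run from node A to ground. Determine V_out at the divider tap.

The load sits in parallel with R2, giving an effective lower resistance R2' = R2·R_L/(R2+R_L) = 12.32 kΩ.
Voltage divider with the loaded lower leg: V_out = 11.1 × 12.32/(14.2 + 12.32) = 11.1 × 0.4646 = 5.157 V.

V_out ≈ 5.16 V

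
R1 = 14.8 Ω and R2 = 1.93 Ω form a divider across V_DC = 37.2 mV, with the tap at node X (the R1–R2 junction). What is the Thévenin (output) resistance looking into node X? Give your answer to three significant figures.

Zeroing V_DC shorts the top of R1 to ground, so R_th = R1 ‖ R2 = 1.707 Ω.

R_th ≈ 1.71 Ω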